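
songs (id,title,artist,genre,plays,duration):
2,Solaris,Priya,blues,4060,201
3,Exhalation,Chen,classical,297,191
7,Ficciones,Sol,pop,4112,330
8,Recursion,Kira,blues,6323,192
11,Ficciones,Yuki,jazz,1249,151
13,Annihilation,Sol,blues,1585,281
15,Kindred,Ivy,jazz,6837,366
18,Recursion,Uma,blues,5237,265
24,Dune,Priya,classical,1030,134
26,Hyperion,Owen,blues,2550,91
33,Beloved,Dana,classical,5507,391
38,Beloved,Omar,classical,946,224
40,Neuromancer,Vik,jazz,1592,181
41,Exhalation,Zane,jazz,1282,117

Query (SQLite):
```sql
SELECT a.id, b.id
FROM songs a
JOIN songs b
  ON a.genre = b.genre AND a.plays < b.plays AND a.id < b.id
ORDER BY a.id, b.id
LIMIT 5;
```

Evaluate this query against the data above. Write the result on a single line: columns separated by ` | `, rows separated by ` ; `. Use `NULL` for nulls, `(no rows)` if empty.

Pairs (a,b) with same genre, a.plays < b.plays, a.id < b.id.
genre groups: blues:{2,8,13,18,26} classical:{3,24,33,38} jazz:{11,15,40,41} pop:{7}
Ordered by (a.id, b.id); first 5.

2 | 8 ; 2 | 18 ; 3 | 24 ; 3 | 33 ; 3 | 38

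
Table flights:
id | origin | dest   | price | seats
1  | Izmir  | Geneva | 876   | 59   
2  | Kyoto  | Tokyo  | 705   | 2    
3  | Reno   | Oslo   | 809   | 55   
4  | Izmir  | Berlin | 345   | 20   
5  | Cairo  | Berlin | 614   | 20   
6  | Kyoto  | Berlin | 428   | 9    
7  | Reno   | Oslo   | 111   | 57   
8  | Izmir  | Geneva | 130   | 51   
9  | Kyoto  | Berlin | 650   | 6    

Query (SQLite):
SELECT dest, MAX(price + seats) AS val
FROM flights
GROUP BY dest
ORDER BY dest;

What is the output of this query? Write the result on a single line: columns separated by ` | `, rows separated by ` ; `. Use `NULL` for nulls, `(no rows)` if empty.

For each row compute price + seats.
Group by dest; take MAX of the expression per group.
  Berlin: ids {4, 5, 6, 9} → MAX(price + seats)=656
  Geneva: ids {1, 8} → MAX(price + seats)=935
  Oslo: ids {3, 7} → MAX(price + seats)=864
  Tokyo: ids {2} → MAX(price + seats)=707

Berlin | 656 ; Geneva | 935 ; Oslo | 864 ; Tokyo | 707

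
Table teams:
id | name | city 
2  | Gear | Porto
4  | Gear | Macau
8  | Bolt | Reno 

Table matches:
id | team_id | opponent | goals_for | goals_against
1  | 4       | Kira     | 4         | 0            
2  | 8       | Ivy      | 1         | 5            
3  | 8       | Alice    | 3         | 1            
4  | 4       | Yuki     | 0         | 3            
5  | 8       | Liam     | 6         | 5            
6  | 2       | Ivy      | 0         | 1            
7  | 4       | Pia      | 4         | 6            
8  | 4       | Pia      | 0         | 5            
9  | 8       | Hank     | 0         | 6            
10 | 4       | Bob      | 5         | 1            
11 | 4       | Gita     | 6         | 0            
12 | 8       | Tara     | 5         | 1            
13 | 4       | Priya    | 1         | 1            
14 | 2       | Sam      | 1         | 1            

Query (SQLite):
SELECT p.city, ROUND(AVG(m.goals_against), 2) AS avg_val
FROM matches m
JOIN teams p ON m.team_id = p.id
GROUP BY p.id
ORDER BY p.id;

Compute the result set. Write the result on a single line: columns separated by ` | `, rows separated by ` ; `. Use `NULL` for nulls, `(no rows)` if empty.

Join each matches row to its teams via team_id.
Group joined rows by teams.id; compute ROUND(AVG(m.goals_against), 2) per group.
  2: ids {6, 14} → ROUND(AVG(m.goals_against), 2)=1
  4: ids {1, 4, 7, 8, 10, 11, 13} → ROUND(AVG(m.goals_against), 2)=2.29
  8: ids {2, 3, 5, 9, 12} → ROUND(AVG(m.goals_against), 2)=3.6

Porto | 1 ; Macau | 2.29 ; Reno | 3.6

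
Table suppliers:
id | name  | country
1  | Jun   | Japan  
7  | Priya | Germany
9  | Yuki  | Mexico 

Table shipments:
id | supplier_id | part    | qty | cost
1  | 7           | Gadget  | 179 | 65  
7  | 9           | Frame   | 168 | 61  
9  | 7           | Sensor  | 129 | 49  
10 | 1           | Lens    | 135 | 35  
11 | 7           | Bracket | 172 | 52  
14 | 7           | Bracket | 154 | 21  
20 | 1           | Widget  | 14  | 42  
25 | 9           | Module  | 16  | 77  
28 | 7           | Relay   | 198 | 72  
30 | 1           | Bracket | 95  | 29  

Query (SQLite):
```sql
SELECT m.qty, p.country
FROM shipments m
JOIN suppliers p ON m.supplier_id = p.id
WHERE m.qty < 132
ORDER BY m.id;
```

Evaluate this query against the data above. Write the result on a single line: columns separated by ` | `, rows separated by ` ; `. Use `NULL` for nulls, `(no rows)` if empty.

129 | Germany ; 14 | Japan ; 16 | Mexico ; 95 | Japan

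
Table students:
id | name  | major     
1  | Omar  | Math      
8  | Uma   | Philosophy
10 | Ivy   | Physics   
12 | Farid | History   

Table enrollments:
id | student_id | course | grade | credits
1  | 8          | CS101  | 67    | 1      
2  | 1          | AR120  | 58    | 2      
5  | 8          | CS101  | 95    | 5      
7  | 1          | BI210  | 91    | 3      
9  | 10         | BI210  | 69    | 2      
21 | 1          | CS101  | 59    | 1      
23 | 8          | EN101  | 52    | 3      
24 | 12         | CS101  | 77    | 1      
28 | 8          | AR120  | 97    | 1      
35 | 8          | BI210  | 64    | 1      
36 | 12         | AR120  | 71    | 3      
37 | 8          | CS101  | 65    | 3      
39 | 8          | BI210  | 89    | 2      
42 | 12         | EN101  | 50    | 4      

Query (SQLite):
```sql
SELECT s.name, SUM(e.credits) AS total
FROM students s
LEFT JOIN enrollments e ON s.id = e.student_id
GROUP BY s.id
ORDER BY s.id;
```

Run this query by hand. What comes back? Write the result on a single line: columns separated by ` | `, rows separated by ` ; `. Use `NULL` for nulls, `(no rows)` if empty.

LEFT JOIN keeps every students row; unmatched ones get NULL for enrollments columns.
Group by students.id and compute SUM(e.credits). SUM over an all-NULL group is NULL.
  1: ids {2, 7, 21} → SUM(e.credits)=6
  8: ids {1, 5, 23, 28, 35, 37, 39} → SUM(e.credits)=16
  10: ids {9} → SUM(e.credits)=2
  12: ids {24, 36, 42} → SUM(e.credits)=8

Omar | 6 ; Uma | 16 ; Ivy | 2 ; Farid | 8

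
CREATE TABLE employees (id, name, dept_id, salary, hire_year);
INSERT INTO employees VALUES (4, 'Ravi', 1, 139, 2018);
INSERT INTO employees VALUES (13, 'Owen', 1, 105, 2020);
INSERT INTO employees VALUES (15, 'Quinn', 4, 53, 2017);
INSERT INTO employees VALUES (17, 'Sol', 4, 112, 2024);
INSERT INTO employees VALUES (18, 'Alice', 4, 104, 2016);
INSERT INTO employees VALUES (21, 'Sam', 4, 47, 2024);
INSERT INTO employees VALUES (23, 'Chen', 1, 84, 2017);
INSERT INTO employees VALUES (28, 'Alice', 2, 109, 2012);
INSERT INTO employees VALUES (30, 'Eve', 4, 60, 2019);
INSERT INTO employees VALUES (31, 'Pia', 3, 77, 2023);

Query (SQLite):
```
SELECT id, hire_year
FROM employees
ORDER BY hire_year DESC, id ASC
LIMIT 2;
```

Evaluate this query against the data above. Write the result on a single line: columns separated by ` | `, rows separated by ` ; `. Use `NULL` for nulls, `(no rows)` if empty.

17 | 2024 ; 21 | 2024

Sort by hire_year desc, tiebreak id asc: (2024, id=17), (2024, id=21), (2023, id=31), (2020, id=13), (2019, id=30) …. Take first 2.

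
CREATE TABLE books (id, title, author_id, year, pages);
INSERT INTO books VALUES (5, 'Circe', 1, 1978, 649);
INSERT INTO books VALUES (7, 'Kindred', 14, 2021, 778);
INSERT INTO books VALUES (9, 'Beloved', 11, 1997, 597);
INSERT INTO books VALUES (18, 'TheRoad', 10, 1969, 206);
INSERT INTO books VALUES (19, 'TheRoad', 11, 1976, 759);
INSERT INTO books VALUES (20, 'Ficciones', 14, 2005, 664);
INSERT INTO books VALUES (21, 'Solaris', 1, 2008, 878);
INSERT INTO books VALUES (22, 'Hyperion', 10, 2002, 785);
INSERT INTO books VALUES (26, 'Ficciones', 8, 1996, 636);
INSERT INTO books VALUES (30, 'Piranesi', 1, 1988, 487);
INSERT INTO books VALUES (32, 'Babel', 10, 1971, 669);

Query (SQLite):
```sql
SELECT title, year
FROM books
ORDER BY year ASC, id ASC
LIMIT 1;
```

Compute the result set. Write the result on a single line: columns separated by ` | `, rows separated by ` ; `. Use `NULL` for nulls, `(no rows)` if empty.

TheRoad | 1969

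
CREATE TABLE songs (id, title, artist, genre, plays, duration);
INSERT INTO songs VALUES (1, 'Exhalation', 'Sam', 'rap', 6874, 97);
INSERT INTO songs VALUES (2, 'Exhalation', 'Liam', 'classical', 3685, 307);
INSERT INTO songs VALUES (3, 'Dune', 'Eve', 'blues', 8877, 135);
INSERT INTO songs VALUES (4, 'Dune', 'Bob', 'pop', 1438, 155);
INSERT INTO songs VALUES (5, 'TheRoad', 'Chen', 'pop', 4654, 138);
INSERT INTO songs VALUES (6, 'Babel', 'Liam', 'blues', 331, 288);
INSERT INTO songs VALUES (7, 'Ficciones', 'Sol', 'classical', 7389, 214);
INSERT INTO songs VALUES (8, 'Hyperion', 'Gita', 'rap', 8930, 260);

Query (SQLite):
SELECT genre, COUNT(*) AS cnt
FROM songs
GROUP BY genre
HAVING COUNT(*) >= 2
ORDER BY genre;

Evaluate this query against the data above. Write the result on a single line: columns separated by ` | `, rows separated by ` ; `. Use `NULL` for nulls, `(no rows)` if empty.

Partition songs by genre; compute COUNT(*) within each group.
HAVING: keep groups with count ≥ 2.
  blues: ids {3, 6} → COUNT(*)=2
  classical: ids {2, 7} → COUNT(*)=2
  pop: ids {4, 5} → COUNT(*)=2
  rap: ids {1, 8} → COUNT(*)=2

blues | 2 ; classical | 2 ; pop | 2 ; rap | 2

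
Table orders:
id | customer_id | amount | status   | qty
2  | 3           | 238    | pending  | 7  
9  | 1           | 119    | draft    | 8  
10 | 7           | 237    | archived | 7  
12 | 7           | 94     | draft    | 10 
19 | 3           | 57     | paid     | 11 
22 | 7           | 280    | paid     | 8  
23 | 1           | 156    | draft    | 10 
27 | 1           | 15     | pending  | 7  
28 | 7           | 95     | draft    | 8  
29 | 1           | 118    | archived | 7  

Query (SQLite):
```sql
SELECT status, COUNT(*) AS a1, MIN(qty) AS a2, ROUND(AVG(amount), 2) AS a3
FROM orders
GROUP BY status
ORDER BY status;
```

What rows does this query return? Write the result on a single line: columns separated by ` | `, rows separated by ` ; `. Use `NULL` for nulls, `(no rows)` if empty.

Group orders by status.
Per group compute: COUNT(*), MIN(qty), ROUND(AVG(amount), 2).
  archived: ids {10, 29} → COUNT(*)=2, MIN(qty)=7, ROUND(AVG(amount), 2)=177.5
  draft: ids {9, 12, 23, 28} → COUNT(*)=4, MIN(qty)=8, ROUND(AVG(amount), 2)=116
  paid: ids {19, 22} → COUNT(*)=2, MIN(qty)=8, ROUND(AVG(amount), 2)=168.5
  pending: ids {2, 27} → COUNT(*)=2, MIN(qty)=7, ROUND(AVG(amount), 2)=126.5

archived | 2 | 7 | 177.5 ; draft | 4 | 8 | 116 ; paid | 2 | 8 | 168.5 ; pending | 2 | 7 | 126.5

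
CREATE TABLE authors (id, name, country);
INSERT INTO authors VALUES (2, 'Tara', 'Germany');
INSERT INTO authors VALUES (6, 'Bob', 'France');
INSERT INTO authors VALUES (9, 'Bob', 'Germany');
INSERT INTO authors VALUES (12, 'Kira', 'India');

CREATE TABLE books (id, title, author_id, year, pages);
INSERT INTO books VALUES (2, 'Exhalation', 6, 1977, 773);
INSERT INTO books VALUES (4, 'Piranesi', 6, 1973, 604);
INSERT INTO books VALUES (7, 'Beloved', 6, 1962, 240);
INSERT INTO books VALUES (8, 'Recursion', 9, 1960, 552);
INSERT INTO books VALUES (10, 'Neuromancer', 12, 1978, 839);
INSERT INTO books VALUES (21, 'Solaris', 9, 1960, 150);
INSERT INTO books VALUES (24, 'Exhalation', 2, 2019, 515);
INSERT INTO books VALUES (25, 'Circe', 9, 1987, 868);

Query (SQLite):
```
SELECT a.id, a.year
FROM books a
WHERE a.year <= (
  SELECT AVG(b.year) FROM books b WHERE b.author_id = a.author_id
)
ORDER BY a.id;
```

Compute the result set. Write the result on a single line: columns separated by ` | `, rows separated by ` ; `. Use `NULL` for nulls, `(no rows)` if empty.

7 | 1962 ; 8 | 1960 ; 10 | 1978 ; 21 | 1960 ; 24 | 2019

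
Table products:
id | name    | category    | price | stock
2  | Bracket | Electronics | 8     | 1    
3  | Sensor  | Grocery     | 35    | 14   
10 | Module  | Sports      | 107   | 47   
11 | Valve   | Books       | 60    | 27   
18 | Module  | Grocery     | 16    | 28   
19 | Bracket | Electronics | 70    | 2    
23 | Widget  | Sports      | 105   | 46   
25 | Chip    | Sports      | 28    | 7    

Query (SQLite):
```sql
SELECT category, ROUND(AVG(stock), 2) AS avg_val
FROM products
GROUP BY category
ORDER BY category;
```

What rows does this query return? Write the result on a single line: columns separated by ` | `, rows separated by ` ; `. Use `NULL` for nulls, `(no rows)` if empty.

Books | 27 ; Electronics | 1.5 ; Grocery | 21 ; Sports | 33.33

Partition products by category; compute ROUND(AVG(stock), 2) within each group.
  Books: ids {11} → ROUND(AVG(stock), 2)=27
  Electronics: ids {2, 19} → ROUND(AVG(stock), 2)=1.5
  Grocery: ids {3, 18} → ROUND(AVG(stock), 2)=21
  Sports: ids {10, 23, 25} → ROUND(AVG(stock), 2)=33.33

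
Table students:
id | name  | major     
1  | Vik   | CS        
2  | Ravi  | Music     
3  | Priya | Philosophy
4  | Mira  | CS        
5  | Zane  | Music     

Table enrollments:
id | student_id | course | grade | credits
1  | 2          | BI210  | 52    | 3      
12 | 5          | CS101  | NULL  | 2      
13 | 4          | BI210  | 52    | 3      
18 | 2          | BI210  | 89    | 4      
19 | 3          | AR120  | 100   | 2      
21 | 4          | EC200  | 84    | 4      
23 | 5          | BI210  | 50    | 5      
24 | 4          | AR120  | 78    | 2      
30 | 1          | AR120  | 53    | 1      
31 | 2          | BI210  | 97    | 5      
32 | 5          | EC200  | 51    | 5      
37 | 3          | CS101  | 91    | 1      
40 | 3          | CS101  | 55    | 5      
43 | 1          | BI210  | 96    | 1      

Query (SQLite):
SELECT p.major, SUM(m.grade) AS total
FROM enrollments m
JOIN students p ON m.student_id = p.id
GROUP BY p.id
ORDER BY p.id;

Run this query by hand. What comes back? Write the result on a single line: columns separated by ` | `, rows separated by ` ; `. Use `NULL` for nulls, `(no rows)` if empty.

Join each enrollments row to its students via student_id.
Group joined rows by students.id; compute SUM(m.grade) per group.
  1: ids {30, 43} → SUM(m.grade)=149
  2: ids {1, 18, 31} → SUM(m.grade)=238
  3: ids {19, 37, 40} → SUM(m.grade)=246
  4: ids {13, 21, 24} → SUM(m.grade)=214
  5: ids {12, 23, 32} → SUM(m.grade)=101

CS | 149 ; Music | 238 ; Philosophy | 246 ; CS | 214 ; Music | 101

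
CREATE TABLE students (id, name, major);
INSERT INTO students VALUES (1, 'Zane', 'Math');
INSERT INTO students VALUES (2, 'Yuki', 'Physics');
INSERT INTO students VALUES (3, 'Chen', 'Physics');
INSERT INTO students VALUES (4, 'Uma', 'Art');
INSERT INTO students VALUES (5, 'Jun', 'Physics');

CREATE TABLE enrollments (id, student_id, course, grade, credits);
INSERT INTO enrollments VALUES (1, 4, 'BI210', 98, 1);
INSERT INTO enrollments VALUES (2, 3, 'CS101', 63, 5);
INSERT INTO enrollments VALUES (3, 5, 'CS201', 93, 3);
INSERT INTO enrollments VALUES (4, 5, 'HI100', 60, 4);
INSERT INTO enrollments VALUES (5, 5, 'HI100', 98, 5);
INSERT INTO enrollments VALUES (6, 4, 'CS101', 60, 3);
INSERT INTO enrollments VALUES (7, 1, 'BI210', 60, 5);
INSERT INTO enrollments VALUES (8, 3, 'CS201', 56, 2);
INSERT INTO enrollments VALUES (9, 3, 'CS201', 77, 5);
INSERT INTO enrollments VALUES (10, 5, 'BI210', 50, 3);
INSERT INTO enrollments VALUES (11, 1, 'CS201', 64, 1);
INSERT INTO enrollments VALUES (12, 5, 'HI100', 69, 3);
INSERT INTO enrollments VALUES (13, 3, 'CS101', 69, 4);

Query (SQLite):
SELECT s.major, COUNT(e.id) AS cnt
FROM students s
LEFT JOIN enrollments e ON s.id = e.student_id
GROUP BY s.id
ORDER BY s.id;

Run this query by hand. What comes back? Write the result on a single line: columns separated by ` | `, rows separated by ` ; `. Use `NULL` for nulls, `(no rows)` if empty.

Math | 2 ; Physics | 0 ; Physics | 4 ; Art | 2 ; Physics | 5

LEFT JOIN keeps every students row; unmatched ones get NULL for enrollments columns.
Group by students.id and compute COUNT(e.id). COUNT(col) of an all-NULL group is 0.
  1: ids {7, 11} → COUNT(e.id)=2
  2: ids {—} → COUNT(e.id)=0
  3: ids {2, 8, 9, 13} → COUNT(e.id)=4
  4: ids {1, 6} → COUNT(e.id)=2
  5: ids {3, 4, 5, 10, 12} → COUNT(e.id)=5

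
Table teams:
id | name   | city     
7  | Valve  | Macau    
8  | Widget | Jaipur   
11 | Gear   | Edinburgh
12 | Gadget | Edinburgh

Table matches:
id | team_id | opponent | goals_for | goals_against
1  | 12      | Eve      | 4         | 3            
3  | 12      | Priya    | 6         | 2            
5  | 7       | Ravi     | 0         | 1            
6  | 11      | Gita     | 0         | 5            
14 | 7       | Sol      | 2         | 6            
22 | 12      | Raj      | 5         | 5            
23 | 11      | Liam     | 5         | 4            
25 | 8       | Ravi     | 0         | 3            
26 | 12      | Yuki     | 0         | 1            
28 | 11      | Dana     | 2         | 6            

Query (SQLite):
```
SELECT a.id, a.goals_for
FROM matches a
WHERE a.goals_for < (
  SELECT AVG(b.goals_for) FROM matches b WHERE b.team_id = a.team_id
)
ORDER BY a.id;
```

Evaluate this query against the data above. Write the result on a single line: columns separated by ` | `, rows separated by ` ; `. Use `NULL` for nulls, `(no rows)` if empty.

5 | 0 ; 6 | 0 ; 26 | 0 ; 28 | 2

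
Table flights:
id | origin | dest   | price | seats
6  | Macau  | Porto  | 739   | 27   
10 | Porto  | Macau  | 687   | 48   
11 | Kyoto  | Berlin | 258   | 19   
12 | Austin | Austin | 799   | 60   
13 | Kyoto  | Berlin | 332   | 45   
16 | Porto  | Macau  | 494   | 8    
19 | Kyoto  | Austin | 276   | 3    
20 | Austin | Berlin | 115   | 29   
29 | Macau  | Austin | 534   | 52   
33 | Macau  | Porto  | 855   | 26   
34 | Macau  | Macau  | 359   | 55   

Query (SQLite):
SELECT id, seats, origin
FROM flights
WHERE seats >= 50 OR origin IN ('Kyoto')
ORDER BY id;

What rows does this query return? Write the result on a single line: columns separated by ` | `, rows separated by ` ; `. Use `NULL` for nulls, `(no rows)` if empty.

11 | 19 | Kyoto ; 12 | 60 | Austin ; 13 | 45 | Kyoto ; 19 | 3 | Kyoto ; 29 | 52 | Macau ; 34 | 55 | Macau

seats >= 50: ids {12, 29, 34}
origin IN ('Kyoto'): ids {11, 13, 19}
Combine with OR.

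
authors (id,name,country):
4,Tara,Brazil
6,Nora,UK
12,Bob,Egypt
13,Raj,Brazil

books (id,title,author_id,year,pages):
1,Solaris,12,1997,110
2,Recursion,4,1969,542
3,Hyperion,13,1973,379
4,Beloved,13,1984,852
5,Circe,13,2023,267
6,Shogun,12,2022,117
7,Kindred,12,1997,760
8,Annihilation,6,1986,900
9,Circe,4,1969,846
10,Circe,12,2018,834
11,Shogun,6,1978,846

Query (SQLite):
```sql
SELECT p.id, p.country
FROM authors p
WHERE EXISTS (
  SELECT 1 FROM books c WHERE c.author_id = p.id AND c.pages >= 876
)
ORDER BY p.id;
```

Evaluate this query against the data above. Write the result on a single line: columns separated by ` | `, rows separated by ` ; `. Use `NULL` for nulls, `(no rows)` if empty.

6 | UK

For each authors row, check whether any books with matching author_id has pages >= 876.
Keep rows where that is true.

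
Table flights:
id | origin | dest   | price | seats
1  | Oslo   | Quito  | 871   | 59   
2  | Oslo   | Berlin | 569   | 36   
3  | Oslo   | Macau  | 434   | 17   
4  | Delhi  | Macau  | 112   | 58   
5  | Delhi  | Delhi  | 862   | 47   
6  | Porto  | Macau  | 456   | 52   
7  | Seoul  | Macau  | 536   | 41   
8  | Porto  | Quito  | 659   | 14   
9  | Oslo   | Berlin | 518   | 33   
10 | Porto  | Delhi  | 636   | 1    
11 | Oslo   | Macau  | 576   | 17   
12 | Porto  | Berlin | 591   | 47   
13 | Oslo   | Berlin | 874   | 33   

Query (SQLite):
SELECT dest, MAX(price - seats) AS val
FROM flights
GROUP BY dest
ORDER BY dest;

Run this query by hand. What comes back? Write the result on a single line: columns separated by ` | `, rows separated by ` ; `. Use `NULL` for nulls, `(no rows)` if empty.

Berlin | 841 ; Delhi | 815 ; Macau | 559 ; Quito | 812

For each row compute price - seats.
Group by dest; take MAX of the expression per group.
  Berlin: ids {2, 9, 12, 13} → MAX(price - seats)=841
  Delhi: ids {5, 10} → MAX(price - seats)=815
  Macau: ids {3, 4, 6, 7, 11} → MAX(price - seats)=559
  Quito: ids {1, 8} → MAX(price - seats)=812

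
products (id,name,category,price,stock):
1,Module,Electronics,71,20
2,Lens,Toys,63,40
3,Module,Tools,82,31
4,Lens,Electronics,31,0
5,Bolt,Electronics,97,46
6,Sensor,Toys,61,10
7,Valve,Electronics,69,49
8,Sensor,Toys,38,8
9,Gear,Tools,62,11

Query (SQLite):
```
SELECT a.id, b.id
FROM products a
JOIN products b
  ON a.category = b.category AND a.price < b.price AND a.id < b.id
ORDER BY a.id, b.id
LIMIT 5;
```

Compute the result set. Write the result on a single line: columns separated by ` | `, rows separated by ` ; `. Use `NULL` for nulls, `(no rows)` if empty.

1 | 5 ; 4 | 5 ; 4 | 7

Pairs (a,b) with same category, a.price < b.price, a.id < b.id.
category groups: Electronics:{1,4,5,7} Tools:{3,9} Toys:{2,6,8}
Ordered by (a.id, b.id); first 5.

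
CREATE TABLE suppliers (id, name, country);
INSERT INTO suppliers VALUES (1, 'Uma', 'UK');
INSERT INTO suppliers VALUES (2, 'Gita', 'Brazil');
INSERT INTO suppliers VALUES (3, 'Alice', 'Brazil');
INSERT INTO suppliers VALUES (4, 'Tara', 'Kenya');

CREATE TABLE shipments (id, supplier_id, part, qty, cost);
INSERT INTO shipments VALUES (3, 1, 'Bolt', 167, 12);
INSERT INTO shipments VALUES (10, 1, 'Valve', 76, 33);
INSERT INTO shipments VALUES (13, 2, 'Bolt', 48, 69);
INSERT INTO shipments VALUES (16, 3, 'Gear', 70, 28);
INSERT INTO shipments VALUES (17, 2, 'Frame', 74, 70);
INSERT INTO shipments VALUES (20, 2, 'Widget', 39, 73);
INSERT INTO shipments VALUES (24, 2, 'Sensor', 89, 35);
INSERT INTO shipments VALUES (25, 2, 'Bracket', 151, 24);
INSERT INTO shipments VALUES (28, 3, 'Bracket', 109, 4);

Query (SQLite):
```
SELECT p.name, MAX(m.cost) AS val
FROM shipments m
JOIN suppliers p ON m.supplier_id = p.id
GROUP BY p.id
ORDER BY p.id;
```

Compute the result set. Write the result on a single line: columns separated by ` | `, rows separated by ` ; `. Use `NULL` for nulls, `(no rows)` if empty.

Uma | 33 ; Gita | 73 ; Alice | 28

Join each shipments row to its suppliers via supplier_id.
Group joined rows by suppliers.id; compute MAX(m.cost) per group.
  1: ids {3, 10} → MAX(m.cost)=33
  2: ids {13, 17, 20, 24, 25} → MAX(m.cost)=73
  3: ids {16, 28} → MAX(m.cost)=28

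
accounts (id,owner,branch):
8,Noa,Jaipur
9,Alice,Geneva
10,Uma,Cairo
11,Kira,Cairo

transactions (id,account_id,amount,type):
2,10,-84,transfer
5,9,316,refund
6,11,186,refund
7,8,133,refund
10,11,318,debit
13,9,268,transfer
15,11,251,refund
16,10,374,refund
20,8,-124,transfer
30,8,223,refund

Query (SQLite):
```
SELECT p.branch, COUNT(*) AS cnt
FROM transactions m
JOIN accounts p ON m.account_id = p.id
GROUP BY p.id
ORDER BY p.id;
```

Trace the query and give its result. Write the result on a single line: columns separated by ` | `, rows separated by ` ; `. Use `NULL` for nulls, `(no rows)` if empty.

Jaipur | 3 ; Geneva | 2 ; Cairo | 2 ; Cairo | 3

Join each transactions row to its accounts via account_id.
Group joined rows by accounts.id; compute COUNT(*) per group.
  8: ids {7, 20, 30} → COUNT(*)=3
  9: ids {5, 13} → COUNT(*)=2
  10: ids {2, 16} → COUNT(*)=2
  11: ids {6, 10, 15} → COUNT(*)=3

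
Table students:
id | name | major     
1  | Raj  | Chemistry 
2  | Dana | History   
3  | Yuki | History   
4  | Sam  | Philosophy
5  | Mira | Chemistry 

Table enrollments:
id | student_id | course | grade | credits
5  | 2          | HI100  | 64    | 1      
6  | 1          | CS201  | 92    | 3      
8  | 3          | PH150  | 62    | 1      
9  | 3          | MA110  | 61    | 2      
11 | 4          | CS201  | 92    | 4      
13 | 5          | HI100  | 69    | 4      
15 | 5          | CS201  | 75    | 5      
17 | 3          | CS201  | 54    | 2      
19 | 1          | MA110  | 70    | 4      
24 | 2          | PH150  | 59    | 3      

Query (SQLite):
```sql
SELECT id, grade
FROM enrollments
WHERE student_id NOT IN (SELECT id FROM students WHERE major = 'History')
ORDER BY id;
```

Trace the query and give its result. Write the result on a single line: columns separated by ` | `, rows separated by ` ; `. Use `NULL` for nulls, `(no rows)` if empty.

6 | 92 ; 11 | 92 ; 13 | 69 ; 15 | 75 ; 19 | 70

Inner query: students.id where major = 'History'.
Outer: keep enrollments rows whose student_id is not in that set.
Inner query → {2, 3}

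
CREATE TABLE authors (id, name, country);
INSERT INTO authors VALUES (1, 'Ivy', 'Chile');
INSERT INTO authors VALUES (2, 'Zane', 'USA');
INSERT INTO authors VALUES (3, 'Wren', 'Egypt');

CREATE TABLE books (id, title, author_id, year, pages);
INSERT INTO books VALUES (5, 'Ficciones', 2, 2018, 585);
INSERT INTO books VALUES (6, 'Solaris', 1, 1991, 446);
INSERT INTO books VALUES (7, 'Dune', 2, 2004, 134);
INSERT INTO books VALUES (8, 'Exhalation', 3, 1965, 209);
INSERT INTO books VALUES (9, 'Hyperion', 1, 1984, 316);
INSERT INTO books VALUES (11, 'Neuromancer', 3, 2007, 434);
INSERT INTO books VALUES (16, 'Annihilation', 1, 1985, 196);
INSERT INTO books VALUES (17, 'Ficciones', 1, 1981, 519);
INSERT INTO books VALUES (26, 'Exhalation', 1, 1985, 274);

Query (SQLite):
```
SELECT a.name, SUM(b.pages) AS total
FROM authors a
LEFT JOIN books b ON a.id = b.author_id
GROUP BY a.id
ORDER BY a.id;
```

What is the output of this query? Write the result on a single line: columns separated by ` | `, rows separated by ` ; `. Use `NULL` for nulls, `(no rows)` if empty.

Ivy | 1751 ; Zane | 719 ; Wren | 643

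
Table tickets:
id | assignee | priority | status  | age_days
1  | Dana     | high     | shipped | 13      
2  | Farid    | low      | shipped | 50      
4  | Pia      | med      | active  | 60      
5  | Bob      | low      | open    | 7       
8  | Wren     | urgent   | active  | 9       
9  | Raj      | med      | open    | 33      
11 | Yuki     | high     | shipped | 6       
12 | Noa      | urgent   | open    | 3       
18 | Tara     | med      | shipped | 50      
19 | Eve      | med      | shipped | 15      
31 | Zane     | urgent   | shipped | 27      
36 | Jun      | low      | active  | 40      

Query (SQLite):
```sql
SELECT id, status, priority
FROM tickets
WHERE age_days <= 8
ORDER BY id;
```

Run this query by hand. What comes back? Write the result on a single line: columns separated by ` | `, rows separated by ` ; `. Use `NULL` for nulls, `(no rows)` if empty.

5 | open | low ; 11 | shipped | high ; 12 | open | urgent

age_days <= 8: ids {5, 11, 12}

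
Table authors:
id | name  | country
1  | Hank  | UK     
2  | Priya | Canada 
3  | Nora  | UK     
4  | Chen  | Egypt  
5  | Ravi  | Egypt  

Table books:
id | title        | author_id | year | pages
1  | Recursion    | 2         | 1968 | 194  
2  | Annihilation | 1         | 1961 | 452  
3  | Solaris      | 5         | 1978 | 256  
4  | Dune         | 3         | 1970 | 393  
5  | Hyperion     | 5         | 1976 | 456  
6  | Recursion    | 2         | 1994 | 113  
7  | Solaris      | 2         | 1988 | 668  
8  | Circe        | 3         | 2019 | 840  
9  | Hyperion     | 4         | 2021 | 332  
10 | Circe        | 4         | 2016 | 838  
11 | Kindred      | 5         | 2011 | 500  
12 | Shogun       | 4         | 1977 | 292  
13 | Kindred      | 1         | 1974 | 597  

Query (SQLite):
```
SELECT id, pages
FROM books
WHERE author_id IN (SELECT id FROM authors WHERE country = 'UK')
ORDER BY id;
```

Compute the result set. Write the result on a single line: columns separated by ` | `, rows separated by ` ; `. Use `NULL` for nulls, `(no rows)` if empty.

2 | 452 ; 4 | 393 ; 8 | 840 ; 13 | 597

Inner query: authors.id where country = 'UK'.
Outer: keep books rows whose author_id is in that set.
Inner query → {1, 3}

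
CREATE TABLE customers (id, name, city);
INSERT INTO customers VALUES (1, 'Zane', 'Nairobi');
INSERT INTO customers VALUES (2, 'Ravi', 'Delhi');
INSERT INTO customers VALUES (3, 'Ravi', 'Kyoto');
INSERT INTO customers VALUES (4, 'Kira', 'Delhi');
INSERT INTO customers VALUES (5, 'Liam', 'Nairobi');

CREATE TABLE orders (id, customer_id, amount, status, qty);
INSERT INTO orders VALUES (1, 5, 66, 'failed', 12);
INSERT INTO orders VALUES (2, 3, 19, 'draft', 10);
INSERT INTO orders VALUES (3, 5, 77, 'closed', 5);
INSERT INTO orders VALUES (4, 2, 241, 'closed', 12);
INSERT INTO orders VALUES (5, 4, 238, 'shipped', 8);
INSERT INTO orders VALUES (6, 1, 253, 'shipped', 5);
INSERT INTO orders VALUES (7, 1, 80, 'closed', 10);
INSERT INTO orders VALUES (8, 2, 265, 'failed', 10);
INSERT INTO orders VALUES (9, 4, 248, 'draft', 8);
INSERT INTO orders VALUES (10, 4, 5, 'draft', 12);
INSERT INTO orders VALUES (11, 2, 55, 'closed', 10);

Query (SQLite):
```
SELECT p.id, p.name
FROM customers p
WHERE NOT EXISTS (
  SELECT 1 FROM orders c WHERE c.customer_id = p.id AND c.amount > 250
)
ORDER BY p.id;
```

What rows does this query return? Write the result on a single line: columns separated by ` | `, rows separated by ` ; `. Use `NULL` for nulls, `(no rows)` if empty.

For each customers row, check whether any orders with matching customer_id has amount > 250.
Keep rows where that is false.

3 | Ravi ; 4 | Kira ; 5 | Liam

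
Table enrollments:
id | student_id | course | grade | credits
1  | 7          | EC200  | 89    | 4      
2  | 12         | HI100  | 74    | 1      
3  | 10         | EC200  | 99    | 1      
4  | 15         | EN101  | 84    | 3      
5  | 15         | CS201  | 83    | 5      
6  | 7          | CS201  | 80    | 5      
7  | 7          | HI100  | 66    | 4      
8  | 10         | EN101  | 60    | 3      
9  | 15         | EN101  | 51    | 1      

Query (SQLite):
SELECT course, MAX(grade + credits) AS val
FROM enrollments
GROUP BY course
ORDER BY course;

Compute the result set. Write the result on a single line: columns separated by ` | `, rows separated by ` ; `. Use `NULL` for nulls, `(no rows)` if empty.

CS201 | 88 ; EC200 | 100 ; EN101 | 87 ; HI100 | 75

For each row compute grade + credits.
Group by course; take MAX of the expression per group.
  CS201: ids {5, 6} → MAX(grade + credits)=88
  EC200: ids {1, 3} → MAX(grade + credits)=100
  EN101: ids {4, 8, 9} → MAX(grade + credits)=87
  HI100: ids {2, 7} → MAX(grade + credits)=75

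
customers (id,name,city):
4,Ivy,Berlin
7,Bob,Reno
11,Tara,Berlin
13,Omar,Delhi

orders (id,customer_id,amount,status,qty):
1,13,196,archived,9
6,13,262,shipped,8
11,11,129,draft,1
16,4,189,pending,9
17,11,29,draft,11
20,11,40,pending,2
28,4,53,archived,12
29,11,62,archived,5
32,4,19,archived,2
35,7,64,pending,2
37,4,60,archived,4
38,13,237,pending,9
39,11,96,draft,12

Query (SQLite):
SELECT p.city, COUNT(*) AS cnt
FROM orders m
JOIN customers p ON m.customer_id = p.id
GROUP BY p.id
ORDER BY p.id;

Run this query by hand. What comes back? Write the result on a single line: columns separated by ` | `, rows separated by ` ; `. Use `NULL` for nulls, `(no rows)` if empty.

Berlin | 4 ; Reno | 1 ; Berlin | 5 ; Delhi | 3

Join each orders row to its customers via customer_id.
Group joined rows by customers.id; compute COUNT(*) per group.
  4: ids {16, 28, 32, 37} → COUNT(*)=4
  7: ids {35} → COUNT(*)=1
  11: ids {11, 17, 20, 29, 39} → COUNT(*)=5
  13: ids {1, 6, 38} → COUNT(*)=3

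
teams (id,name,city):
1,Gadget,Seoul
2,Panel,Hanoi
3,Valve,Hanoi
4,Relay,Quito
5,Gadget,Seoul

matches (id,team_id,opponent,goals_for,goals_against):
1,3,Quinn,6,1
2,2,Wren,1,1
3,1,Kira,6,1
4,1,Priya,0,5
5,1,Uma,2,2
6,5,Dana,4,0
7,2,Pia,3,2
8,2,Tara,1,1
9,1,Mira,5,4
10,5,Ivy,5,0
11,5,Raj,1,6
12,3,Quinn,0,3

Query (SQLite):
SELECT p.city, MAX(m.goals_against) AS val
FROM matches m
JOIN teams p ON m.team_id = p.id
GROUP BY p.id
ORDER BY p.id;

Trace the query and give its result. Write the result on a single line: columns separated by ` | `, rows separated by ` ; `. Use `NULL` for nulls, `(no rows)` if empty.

Join each matches row to its teams via team_id.
Group joined rows by teams.id; compute MAX(m.goals_against) per group.
  1: ids {3, 4, 5, 9} → MAX(m.goals_against)=5
  2: ids {2, 7, 8} → MAX(m.goals_against)=2
  3: ids {1, 12} → MAX(m.goals_against)=3
  5: ids {6, 10, 11} → MAX(m.goals_against)=6

Seoul | 5 ; Hanoi | 2 ; Hanoi | 3 ; Seoul | 6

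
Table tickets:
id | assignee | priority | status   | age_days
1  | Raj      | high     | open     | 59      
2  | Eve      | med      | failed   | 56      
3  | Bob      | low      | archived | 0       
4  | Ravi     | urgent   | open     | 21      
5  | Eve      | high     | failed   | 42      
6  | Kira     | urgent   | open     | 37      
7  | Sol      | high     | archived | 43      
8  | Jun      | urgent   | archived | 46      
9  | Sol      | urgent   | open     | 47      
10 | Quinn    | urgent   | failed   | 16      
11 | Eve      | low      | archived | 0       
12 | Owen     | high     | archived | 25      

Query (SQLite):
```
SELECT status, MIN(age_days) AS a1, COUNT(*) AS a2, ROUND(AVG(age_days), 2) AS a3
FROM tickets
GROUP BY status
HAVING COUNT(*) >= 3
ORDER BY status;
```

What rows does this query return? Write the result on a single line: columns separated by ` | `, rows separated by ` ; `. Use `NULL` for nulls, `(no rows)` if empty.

Group tickets by status.
Per group compute: MIN(age_days), COUNT(*), ROUND(AVG(age_days), 2).
HAVING: drop groups with fewer than 3 rows.
  archived: ids {3, 7, 8, 11, 12} → MIN(age_days)=0, COUNT(*)=5, ROUND(AVG(age_days), 2)=22.8
  failed: ids {2, 5, 10} → MIN(age_days)=16, COUNT(*)=3, ROUND(AVG(age_days), 2)=38
  open: ids {1, 4, 6, 9} → MIN(age_days)=21, COUNT(*)=4, ROUND(AVG(age_days), 2)=41

archived | 0 | 5 | 22.8 ; failed | 16 | 3 | 38 ; open | 21 | 4 | 41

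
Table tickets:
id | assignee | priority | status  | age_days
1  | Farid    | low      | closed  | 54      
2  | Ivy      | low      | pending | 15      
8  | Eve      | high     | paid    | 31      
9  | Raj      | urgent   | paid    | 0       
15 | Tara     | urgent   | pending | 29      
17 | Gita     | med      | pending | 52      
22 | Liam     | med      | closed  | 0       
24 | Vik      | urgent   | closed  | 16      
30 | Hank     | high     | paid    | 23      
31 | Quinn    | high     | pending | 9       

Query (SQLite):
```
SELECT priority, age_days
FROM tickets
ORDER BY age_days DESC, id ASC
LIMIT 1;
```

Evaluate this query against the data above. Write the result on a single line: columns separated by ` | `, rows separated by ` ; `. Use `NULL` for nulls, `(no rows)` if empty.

low | 54

Sort by age_days desc, tiebreak id asc: (54, id=1), (52, id=17), (31, id=8), (29, id=15) …. Take first 1.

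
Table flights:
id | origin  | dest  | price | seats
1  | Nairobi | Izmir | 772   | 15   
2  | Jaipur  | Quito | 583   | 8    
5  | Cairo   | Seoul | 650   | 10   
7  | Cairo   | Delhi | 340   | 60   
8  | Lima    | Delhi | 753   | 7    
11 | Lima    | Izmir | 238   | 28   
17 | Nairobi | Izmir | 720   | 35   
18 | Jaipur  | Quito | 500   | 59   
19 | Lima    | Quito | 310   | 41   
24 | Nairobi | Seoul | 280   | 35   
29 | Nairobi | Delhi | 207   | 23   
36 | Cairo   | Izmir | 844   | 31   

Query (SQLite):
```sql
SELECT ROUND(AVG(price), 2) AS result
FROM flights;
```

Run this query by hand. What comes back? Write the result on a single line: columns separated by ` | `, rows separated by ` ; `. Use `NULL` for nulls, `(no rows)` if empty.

All price values: [772, 583, 650, 340, 753, 238, 720, 500, 310, 280, 207, 844].
AVG = 6197 / 12 (rounded to 2 dp).

516.42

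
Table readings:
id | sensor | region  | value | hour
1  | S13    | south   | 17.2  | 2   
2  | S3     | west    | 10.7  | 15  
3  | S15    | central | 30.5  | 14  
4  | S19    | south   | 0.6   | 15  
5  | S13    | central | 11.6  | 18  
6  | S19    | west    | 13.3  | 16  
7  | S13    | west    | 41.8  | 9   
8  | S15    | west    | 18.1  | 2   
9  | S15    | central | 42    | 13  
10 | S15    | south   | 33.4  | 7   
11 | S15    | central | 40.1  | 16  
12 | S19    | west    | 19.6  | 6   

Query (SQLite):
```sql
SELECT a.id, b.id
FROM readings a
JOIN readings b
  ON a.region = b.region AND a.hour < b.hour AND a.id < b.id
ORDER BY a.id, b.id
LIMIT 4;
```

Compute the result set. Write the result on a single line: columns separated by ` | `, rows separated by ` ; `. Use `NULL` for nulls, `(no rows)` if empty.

Pairs (a,b) with same region, a.hour < b.hour, a.id < b.id.
region groups: central:{3,5,9,11} south:{1,4,10} west:{2,6,7,8,12}
Ordered by (a.id, b.id); first 4.

1 | 4 ; 1 | 10 ; 2 | 6 ; 3 | 5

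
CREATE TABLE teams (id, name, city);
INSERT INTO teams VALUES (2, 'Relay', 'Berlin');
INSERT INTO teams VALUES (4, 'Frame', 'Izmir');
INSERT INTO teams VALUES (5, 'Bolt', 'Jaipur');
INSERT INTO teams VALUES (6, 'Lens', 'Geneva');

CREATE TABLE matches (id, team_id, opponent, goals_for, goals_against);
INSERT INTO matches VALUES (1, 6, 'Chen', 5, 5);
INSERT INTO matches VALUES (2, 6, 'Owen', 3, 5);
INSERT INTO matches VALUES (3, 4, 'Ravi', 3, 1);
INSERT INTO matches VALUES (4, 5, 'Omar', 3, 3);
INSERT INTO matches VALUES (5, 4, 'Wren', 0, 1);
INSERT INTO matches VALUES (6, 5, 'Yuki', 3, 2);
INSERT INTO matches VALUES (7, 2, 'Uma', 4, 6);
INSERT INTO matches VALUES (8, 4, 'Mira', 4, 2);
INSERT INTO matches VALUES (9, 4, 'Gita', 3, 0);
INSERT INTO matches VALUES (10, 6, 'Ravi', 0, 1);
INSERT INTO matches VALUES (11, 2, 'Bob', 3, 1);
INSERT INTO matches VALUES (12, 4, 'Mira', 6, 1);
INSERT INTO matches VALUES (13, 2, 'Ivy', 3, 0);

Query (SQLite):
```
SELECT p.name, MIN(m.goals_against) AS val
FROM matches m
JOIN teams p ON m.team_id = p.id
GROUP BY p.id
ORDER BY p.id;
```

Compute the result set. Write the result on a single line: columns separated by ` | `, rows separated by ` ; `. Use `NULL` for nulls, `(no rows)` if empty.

Relay | 0 ; Frame | 0 ; Bolt | 2 ; Lens | 1

Join each matches row to its teams via team_id.
Group joined rows by teams.id; compute MIN(m.goals_against) per group.
  2: ids {7, 11, 13} → MIN(m.goals_against)=0
  4: ids {3, 5, 8, 9, 12} → MIN(m.goals_against)=0
  5: ids {4, 6} → MIN(m.goals_against)=2
  6: ids {1, 2, 10} → MIN(m.goals_against)=1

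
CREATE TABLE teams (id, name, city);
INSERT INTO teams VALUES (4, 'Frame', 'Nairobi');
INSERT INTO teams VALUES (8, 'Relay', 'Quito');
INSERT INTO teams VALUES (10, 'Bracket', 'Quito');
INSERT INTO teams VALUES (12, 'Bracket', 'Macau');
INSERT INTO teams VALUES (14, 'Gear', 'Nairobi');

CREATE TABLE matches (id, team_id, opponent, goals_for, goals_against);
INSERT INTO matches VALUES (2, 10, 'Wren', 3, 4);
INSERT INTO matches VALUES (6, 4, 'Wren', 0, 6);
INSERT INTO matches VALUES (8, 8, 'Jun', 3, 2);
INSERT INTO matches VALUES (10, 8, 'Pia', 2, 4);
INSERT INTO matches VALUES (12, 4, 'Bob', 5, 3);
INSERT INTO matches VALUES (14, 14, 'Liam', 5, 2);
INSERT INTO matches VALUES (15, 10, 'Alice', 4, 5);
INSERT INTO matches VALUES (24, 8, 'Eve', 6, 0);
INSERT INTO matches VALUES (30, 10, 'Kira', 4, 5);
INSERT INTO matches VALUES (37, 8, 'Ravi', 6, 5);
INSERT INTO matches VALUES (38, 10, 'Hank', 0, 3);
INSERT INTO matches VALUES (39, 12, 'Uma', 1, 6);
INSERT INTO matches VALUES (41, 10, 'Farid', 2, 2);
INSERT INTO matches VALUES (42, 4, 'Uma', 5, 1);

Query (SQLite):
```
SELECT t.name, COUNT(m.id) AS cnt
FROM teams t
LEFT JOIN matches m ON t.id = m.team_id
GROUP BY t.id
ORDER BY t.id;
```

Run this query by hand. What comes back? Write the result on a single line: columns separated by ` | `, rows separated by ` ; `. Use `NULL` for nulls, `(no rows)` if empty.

Frame | 3 ; Relay | 4 ; Bracket | 5 ; Bracket | 1 ; Gear | 1

LEFT JOIN keeps every teams row; unmatched ones get NULL for matches columns.
Group by teams.id and compute COUNT(m.id). COUNT(col) of an all-NULL group is 0.
  4: ids {6, 12, 42} → COUNT(m.id)=3
  8: ids {8, 10, 24, 37} → COUNT(m.id)=4
  10: ids {2, 15, 30, 38, 41} → COUNT(m.id)=5
  12: ids {39} → COUNT(m.id)=1
  14: ids {14} → COUNT(m.id)=1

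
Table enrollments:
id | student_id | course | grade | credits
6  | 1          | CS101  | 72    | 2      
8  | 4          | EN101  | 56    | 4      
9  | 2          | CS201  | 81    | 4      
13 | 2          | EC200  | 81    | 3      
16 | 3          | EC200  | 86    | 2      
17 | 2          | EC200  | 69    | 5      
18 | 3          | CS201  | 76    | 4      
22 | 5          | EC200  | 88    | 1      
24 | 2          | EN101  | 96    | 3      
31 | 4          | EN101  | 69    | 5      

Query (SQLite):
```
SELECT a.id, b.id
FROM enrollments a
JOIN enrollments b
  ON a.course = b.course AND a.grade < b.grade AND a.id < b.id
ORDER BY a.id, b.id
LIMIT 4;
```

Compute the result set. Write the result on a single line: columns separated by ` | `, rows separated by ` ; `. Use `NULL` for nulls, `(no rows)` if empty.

8 | 24 ; 8 | 31 ; 13 | 16 ; 13 | 22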